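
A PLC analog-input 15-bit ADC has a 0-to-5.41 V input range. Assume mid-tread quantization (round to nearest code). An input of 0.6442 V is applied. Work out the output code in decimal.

Full-scale span = 5.41 V; LSB = 5.41/2^15 = 165.10 µV.
(0.6442 − 0) / 0.0001651 = 3901.875 LSBs.
round(3901.875) = 3902.

code 3902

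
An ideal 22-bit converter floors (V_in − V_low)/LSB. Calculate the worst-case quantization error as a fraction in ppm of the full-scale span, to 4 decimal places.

Truncating → worst-case error = 1 LSB = V_FS/2^22, so 1e+06/4194304 = 0.238419 ppm of full scale.

0.2384 ppm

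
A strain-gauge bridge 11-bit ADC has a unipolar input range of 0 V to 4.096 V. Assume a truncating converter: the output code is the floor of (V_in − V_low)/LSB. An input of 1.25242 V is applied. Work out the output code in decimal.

LSB = 4.096 V / 2048 = 2.000 mV.
(V_in − V_low)/LSB = (1.25242 − 0) / 0.002 = 626.210.
Floor → code 626.

code 626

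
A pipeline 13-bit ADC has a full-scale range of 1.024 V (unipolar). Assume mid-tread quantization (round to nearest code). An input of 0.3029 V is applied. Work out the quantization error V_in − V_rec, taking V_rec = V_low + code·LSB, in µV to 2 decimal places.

25.00 µV

One LSB is 1.024 V / 8192 = 125.00 µV.
Scaled input = 2423.2000 LSBs, so code = 2423.
Code 2423 maps back to 0 + 2423×0.000125 V = 0.302875 V.
Difference: 2.5e-05 V → 25.00 µV.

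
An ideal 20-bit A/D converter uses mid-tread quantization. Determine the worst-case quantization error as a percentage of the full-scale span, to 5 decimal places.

0.00005 %

Rounding → worst-case error = ½ LSB = V_FS/2^21, so 100/2097152 = 4.76837e-05 % of full scale.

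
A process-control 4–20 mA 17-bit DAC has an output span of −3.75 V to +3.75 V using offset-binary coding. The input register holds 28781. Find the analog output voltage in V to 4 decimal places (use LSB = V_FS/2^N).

LSB = 7.5 V / 2^17 = 57.22 µV.
V_out = (−3.75) + 28781 × 5.72205e-05 V = -2.10314 V.

-2.1031 V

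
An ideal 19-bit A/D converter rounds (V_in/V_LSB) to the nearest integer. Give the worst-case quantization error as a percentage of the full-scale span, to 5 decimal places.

Rounding → worst-case error = ½ LSB = V_FS/2^20, so 100/1048576 = 9.53674e-05 % of full scale.

0.00010 %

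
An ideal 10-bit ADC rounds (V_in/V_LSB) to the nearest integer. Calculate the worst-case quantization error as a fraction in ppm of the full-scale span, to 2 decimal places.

Rounding → worst-case error = ½ LSB = V_FS/2^11, so 1e+06/2048 = 488.281 ppm of full scale.

488.28 ppm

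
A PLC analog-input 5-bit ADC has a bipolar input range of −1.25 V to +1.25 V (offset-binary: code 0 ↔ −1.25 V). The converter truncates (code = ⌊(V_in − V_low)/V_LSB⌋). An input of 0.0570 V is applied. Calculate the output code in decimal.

LSB = 2.5 V / 32 = 78.125 mV.
(V_in − V_low)/LSB = (0.0570 − (−1.25)) / 0.078125 = 16.730.
Floor → code 16.

code 16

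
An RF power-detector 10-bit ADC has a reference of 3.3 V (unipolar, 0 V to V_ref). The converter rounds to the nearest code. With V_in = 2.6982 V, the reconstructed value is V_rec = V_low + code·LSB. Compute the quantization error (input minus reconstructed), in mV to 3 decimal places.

0.837 mV

One LSB is 3.3 V / 1024 = 3.223 mV.
(2.6982 − 0)/0.00322266 = 837.2596; round gives code 837.
Reconstructed: 2.6973633 V.
Difference: 0.000836719 V → 0.837 mV.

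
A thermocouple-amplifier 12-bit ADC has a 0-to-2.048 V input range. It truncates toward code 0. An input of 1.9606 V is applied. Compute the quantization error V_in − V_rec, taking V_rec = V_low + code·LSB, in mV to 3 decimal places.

0.100 mV

Step size: 2.048 V ÷ 2^12 = 0.500 mV.
Scaled input = 3921.2000 LSBs, so code = 3921.
Code 3921 maps back to 0 + 3921×0.0005 V = 1.9605 V.
Difference: 0.0001 V → 0.100 mV.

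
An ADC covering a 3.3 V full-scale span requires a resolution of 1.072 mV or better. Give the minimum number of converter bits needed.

12 bits

Number of steps required ≥ 3.3 V / 1.072 mV = 3078.36.
Need 2^N ≥ 3078.36; 2^11 = 2048, 2^12 = 4096.
Minimum N = 12.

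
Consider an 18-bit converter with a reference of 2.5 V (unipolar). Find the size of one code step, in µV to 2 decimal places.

9.54 µV

Full-scale span = 2.5 V.
LSB = 2.5 / 2^18 = 2.5 / 262144 = 9.53674e-06 V = 9.54 µV.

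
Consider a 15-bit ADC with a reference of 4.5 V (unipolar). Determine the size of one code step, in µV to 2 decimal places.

Full-scale span = 4.5 V.
LSB = 4.5 / 2^15 = 4.5 / 32768 = 0.000137329 V = 137.33 µV.

137.33 µV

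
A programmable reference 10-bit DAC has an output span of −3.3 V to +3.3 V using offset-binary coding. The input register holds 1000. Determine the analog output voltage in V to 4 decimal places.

3.1453 V

LSB = 6.6 V / 2^10 = 6.445 mV.
V_out = (−3.3) + 1000 × 0.00644531 V = 3.14531 V.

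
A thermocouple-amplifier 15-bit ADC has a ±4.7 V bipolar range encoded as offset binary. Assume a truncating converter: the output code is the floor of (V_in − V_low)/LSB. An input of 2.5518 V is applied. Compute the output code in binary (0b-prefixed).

code 0b110001010111111 (decimal 25279)

Full-scale span = 9.4 V; LSB = 9.4/2^15 = 286.87 µV.
(2.5518 − (−4.7)) / 0.000286865 = 25279.466 LSBs.
So the output code is 25279.
In binary (0b-prefixed): 0b110001010111111.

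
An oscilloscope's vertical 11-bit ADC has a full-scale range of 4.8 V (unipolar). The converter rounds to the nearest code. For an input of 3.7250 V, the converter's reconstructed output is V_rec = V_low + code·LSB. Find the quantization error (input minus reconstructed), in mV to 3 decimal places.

0.781 mV

LSB = 4.8/2^11 = 2.344 mV.
(3.7250 − 0)/0.00234375 = 1589.3333; round gives code 1589.
V_rec = 0 + 1589·0.00234375 = 3.7242187 V.
Difference: 0.00078125 V → 0.781 mV.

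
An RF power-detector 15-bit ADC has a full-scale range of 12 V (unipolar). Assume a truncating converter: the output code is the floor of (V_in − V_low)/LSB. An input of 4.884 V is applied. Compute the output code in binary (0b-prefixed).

code 0b11010000011000 (decimal 13336)

Full-scale span = 12 V; LSB = 12/2^15 = 366.21 µV.
(V_in − V_low)/LSB = (4.884 − 0) / 0.000366211 = 13336.576.
So the output code is 13336.
In binary (0b-prefixed): 0b11010000011000.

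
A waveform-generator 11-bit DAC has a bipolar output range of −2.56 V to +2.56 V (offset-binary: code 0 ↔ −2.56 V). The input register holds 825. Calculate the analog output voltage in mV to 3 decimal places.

LSB = 5.12 V / 2^11 = 2.500 mV.
V_out = (−2.56) + 825 × 0.0025 V = -0.4975 V.
= -497.500 mV.

-497.500 mV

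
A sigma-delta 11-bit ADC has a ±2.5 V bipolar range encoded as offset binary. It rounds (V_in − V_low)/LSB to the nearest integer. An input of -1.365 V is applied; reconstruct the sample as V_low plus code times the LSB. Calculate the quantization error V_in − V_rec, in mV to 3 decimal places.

Step size: 5 V ÷ 2^11 = 2.441 mV.
(V_in − V_low)/LSB = (-1.365 − (−2.5))/0.00244141 = 464.8960 → code 465 (round).
Reconstructed: -1.3647461 V.
Difference: -0.000253906 V → -0.254 mV.

-0.254 mV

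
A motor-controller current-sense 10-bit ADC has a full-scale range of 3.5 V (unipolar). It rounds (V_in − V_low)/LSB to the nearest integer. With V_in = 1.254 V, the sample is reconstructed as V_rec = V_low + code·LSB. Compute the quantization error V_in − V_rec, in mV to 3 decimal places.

One LSB is 3.5 V / 1024 = 3.418 mV.
(V_in − V_low)/LSB = (1.254 − 0)/0.00341797 = 366.8846 → code 367 (round).
Code 367 maps back to 0 + 367×0.00341797 V = 1.2543945 V.
V_in − V_rec = -0.000394531 V = -0.395 mV.

-0.395 mV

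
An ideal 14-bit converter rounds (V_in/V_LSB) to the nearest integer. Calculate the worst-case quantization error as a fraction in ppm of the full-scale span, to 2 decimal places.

30.52 ppm

Rounding → worst-case error = ½ LSB = V_FS/2^15, so 1e+06/32768 = 30.5176 ppm of full scale.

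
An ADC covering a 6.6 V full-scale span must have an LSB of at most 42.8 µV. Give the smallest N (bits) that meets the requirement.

Number of steps required ≥ 6.6 V / 42.8 µV = 154205.61.
Need 2^N ≥ 154205.61; 2^17 = 131072, 2^18 = 262144.
Minimum N = 18.

18 bits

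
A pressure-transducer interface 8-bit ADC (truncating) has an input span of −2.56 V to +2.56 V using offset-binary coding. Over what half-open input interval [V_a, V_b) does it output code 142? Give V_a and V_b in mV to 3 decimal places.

[280.000 mV, 300.000 mV)

LSB = 5.12/2^8 = 20.000 mV.
V_a = V_low + 142·LSB = 0.28 V; V_b = V_low + 143·LSB = 0.3 V.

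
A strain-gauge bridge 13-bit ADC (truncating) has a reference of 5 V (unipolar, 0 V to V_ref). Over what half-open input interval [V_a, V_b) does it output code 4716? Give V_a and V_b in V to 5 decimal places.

[2.87842 V, 2.87903 V)

LSB = 5/2^13 = 0.610 mV.
V_a = V_low + 4716·LSB = 2.87842 V; V_b = V_low + 4717·LSB = 2.87903 V.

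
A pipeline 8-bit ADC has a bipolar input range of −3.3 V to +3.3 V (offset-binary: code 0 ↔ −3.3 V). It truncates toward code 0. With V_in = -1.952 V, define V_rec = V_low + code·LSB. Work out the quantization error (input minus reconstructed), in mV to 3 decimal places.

7.375 mV

Step size: 6.6 V ÷ 2^8 = 25.781 mV.
Scaled input = 52.2861 LSBs, so code = 52.
Reconstructed: -1.959375 V.
Difference: 0.007375 V → 7.375 mV.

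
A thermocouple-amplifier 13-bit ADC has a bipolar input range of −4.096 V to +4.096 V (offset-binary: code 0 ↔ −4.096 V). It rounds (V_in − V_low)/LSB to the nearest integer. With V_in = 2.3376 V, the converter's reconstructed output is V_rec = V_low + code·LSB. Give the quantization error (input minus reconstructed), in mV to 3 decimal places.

LSB = 8.192/2^13 = 1.000 mV.
(V_in − V_low)/LSB = (2.3376 − (−4.096))/0.001 = 6433.6000 → code 6434 (round).
V_rec = (−4.096) + 6434·0.001 = 2.338 V.
V_in − V_rec = -0.0004 V = -0.400 mV.

-0.400 mV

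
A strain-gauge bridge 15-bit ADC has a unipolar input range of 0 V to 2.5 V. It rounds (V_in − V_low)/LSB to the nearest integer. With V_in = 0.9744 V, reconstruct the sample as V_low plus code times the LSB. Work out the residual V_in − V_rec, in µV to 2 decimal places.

-26.27 µV

Step size: 2.5 V ÷ 2^15 = 76.29 µV.
Scaled input = 12771.6557 LSBs, so code = 12772.
V_rec = 0 + 12772·7.62939e-05 = 0.97442627 V.
Error = 0.9744 − 0.97442627 = -2.62695e-05 V = -26.27 µV.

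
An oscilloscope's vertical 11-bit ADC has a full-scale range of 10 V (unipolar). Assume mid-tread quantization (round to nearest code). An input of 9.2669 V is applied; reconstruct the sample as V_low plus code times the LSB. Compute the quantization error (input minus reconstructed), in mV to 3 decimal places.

One LSB is 10 V / 2048 = 4.883 mV.
(9.2669 − 0)/0.00488281 = 1897.8611; round gives code 1898.
Reconstructed: 9.2675781 V.
Error = 9.2669 − 9.2675781 = -0.000678125 V = -0.678 mV.

-0.678 mV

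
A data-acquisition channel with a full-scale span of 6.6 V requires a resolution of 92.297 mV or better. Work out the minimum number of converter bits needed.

Number of steps required ≥ 6.6 V / 92.297 mV = 71.51.
Need 2^N ≥ 71.51; 2^6 = 64, 2^7 = 128.
Minimum N = 7.

7 bits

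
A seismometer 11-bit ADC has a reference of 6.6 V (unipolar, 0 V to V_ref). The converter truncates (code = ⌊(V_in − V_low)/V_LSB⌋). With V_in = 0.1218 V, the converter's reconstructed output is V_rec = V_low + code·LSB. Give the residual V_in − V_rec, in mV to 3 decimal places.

One LSB is 6.6 V / 2048 = 3.223 mV.
Scaled input = 37.7949 LSBs, so code = 37.
Reconstructed: 0.11923828 V.
Error = 0.1218 − 0.11923828 = 0.00256172 V = 2.562 mV.

2.562 mV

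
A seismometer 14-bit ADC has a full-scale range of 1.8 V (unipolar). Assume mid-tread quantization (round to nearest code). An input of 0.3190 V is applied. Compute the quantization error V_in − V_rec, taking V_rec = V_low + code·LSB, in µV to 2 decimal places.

-42.97 µV

Step size: 1.8 V ÷ 2^14 = 109.86 µV.
(0.3190 − 0)/0.000109863 = 2903.6089; round gives code 2904.
V_rec = 0 + 2904·0.000109863 = 0.31904297 V.
Error = 0.3190 − 0.31904297 = -4.29687e-05 V = -42.97 µV.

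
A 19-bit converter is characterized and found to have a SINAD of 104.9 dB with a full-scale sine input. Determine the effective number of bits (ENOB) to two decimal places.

17.13 bits

ENOB = (SINAD − 1.76) / 6.02 = (104.9 − 1.76)/6.02 = 17.133.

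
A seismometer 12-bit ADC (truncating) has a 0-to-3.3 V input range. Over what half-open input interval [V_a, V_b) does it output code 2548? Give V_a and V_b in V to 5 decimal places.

[2.05283 V, 2.05364 V)

LSB = 3.3/2^12 = 0.806 mV.
V_a = V_low + 2548·LSB = 2.05283 V; V_b = V_low + 2549·LSB = 2.05364 V.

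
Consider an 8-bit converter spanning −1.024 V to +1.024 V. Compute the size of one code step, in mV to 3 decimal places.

8.000 mV

Full-scale span = 2.048 V.
LSB = 2.048 / 2^8 = 2.048 / 256 = 0.008 V = 8.000 mV.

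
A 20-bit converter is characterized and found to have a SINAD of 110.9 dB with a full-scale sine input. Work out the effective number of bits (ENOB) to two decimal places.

18.13 bits

ENOB = (SINAD − 1.76) / 6.02 = (110.9 − 1.76)/6.02 = 18.130.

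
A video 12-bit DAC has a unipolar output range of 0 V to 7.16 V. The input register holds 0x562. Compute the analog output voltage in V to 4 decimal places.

2.4088 V

LSB = 7.16 V / 2^12 = 1.748 mV.
Code 0x562 = 1378 decimal.
V_out = 0 + 1378 × 0.00174805 V = 2.40881 V.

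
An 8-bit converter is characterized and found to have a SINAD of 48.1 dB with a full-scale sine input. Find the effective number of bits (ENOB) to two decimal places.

ENOB = (SINAD − 1.76) / 6.02 = (48.1 − 1.76)/6.02 = 7.698.

7.70 bits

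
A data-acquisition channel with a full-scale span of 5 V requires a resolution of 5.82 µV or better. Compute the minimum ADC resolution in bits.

Number of steps required ≥ 5 V / 5.82 µV = 859106.53.
Need 2^N ≥ 859106.53; 2^19 = 524288, 2^20 = 1048576.
Minimum N = 20.

20 bits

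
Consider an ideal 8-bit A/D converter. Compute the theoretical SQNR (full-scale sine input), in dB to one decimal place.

SNR ≈ 6.02·N + 1.76 dB = 6.02·8 + 1.76 = 49.92 dB.

49.9 dB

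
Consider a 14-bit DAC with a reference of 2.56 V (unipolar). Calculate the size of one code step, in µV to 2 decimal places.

Full-scale span = 2.56 V.
LSB = 2.56 / 2^14 = 2.56 / 16384 = 0.00015625 V = 156.25 µV.

156.25 µV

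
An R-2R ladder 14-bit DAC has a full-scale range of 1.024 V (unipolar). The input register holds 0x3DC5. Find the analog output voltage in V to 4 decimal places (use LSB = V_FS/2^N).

LSB = 1.024 V / 2^14 = 62.50 µV.
Code 0x3DC5 = 15813 decimal.
V_out = 0 + 15813 × 6.25e-05 V = 0.988313 V.

0.9883 V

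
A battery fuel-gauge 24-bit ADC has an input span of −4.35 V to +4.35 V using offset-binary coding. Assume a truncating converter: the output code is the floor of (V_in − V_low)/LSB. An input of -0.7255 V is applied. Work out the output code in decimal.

LSB = 8.7 V / 16777216 = 0.52 µV.
Input sits at 6989542.459 steps above V_low.
⌊·⌋(6989542.459) = 6989542.

code 6989542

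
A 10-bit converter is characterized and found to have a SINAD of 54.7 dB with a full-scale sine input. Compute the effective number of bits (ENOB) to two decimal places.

ENOB = (SINAD − 1.76) / 6.02 = (54.7 − 1.76)/6.02 = 8.794.

8.79 bits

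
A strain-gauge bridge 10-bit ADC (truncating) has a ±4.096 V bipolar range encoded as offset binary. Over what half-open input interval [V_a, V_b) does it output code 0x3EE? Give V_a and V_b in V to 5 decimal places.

[3.95200 V, 3.96000 V)

LSB = 8.192/2^10 = 8.000 mV.
Code 0x3EE = 1006 decimal.
V_a = V_low + 1006·LSB = 3.952 V; V_b = V_low + 1007·LSB = 3.96 V.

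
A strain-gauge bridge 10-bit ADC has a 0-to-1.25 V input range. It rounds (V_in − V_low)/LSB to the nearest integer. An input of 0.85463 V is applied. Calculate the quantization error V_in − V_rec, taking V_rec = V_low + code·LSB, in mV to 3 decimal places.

LSB = 1.25/2^10 = 1.221 mV.
(V_in − V_low)/LSB = (0.85463 − 0)/0.0012207 = 700.1129 → code 700 (round).
V_rec = 0 + 700·0.0012207 = 0.85449219 V.
Error = 0.85463 − 0.85449219 = 0.000137812 V = 0.138 mV.

0.138 mV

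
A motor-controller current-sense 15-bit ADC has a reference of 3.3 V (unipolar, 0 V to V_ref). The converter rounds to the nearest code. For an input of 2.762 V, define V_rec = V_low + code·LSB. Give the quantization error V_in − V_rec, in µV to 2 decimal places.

-17.82 µV

Step size: 3.3 V ÷ 2^15 = 100.71 µV.
(2.762 − 0)/0.000100708 = 27425.8230; round gives code 27426.
Code 27426 maps back to 0 + 27426×0.000100708 V = 2.7620178 V.
Error = 2.762 − 2.7620178 = -1.78223e-05 V = -17.82 µV.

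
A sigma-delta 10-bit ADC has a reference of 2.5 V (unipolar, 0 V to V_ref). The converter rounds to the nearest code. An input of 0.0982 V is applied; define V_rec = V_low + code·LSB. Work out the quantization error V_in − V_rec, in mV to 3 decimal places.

One LSB is 2.5 V / 1024 = 2.441 mV.
Scaled input = 40.2227 LSBs, so code = 40.
Reconstructed: 0.09765625 V.
Error = 0.0982 − 0.09765625 = 0.00054375 V = 0.544 mV.

0.544 mV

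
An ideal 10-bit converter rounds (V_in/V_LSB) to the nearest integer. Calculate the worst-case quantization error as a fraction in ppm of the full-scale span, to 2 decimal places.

488.28 ppm

Rounding → worst-case error = ½ LSB = V_FS/2^11, so 1e+06/2048 = 488.281 ppm of full scale.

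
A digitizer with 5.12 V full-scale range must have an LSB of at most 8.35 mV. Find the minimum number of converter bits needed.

Number of steps required ≥ 5.12 V / 8.35 mV = 613.17.
Need 2^N ≥ 613.17; 2^9 = 512, 2^10 = 1024.
Minimum N = 10.

10 bits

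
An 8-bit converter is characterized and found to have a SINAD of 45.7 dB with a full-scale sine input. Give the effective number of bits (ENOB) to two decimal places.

7.30 bits

ENOB = (SINAD − 1.76) / 6.02 = (45.7 − 1.76)/6.02 = 7.299.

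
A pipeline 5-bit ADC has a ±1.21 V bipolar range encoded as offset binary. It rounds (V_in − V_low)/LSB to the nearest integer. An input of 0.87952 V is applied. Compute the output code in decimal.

code 28

Full-scale span = 2.42 V; LSB = 2.42/2^5 = 75.625 mV.
Input sits at 27.630 steps above V_low.
Round → code 28.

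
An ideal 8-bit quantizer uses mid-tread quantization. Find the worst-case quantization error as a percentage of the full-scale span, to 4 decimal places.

Rounding → worst-case error = ½ LSB = V_FS/2^9, so 100/512 = 0.195312 % of full scale.

0.1953 %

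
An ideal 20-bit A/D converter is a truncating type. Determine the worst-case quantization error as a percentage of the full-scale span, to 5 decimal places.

0.00010 %

Truncating → worst-case error = 1 LSB = V_FS/2^20, so 100/1048576 = 9.53674e-05 % of full scale.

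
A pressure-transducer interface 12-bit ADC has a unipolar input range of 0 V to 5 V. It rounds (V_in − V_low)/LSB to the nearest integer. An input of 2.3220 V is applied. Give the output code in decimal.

Full-scale span = 5 V; LSB = 5/2^12 = 1.221 mV.
(2.3220 − 0) / 0.0012207 = 1902.182 LSBs.
round(1902.182) = 1902.

code 1902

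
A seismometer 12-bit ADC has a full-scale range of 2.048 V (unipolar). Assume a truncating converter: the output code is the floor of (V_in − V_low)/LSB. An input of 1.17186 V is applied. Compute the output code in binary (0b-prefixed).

code 0b100100100111 (decimal 2343)

Full-scale span = 2.048 V; LSB = 2.048/2^12 = 0.500 mV.
(1.17186 − 0) / 0.0005 = 2343.720 LSBs.
So the output code is 2343.
In binary (0b-prefixed): 0b100100100111.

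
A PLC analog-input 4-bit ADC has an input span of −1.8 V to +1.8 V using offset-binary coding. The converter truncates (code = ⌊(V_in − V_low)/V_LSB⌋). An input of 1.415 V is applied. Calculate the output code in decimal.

code 14

With 16 levels over 3.6 V, one step is 225.000 mV.
(V_in − V_low)/LSB = (1.415 − (−1.8)) / 0.225 = 14.289.
⌊·⌋(14.289) = 14.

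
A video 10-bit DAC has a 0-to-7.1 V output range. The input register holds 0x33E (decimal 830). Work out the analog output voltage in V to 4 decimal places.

LSB = 7.1 V / 2^10 = 6.934 mV.
Code 0x33E = 830 decimal.
V_out = 0 + 830 × 0.00693359 V = 5.75488 V.

5.7549 V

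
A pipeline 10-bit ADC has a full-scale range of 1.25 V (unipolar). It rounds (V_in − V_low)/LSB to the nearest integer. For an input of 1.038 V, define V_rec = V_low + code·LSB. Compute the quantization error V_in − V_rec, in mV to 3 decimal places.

One LSB is 1.25 V / 1024 = 1.221 mV.
(1.038 − 0)/0.0012207 = 850.3296; round gives code 850.
V_rec = 0 + 850·0.0012207 = 1.0375977 V.
V_in − V_rec = 0.000402344 V = 0.402 mV.

0.402 mV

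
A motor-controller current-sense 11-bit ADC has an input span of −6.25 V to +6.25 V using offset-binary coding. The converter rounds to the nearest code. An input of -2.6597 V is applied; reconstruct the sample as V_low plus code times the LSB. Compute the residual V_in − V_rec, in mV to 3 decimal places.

1.433 mV

Step size: 12.5 V ÷ 2^11 = 6.104 mV.
(V_in − V_low)/LSB = (-2.6597 − (−6.25))/0.00610352 = 588.2348 → code 588 (round).
V_rec = (−6.25) + 588·0.00610352 = -2.6611328 V.
V_in − V_rec = 0.00143281 V = 1.433 mV.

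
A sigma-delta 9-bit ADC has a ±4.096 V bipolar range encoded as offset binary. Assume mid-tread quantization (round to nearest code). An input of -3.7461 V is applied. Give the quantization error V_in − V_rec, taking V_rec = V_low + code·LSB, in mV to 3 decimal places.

One LSB is 8.192 V / 512 = 16.000 mV.
Scaled input = 21.8687 LSBs, so code = 22.
Code 22 maps back to (−4.096) + 22×0.016 V = -3.744 V.
V_in − V_rec = -0.0021 V = -2.100 mV.

-2.100 mV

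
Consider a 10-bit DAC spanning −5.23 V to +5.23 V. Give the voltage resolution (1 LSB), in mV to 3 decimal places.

10.215 mV

Full-scale span = 10.46 V.
LSB = 10.46 / 2^10 = 10.46 / 1024 = 0.0102148 V = 10.215 mV.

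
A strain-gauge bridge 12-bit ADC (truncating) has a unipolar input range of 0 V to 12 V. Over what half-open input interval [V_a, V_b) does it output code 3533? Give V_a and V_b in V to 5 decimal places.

[10.35059 V, 10.35352 V)

LSB = 12/2^12 = 2.930 mV.
V_a = V_low + 3533·LSB = 10.3506 V; V_b = V_low + 3534·LSB = 10.3535 V.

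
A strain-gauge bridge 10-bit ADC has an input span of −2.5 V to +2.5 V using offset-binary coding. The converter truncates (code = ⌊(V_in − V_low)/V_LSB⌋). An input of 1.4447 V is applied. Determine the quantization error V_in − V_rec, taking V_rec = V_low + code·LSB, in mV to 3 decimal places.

LSB = 5/2^10 = 4.883 mV.
Scaled input = 807.8746 LSBs, so code = 807.
V_rec = (−2.5) + 807·0.00488281 = 1.4404297 V.
V_in − V_rec = 0.00427031 V = 4.270 mV.

4.270 mV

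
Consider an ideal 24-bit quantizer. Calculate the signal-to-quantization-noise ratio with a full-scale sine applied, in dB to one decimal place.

146.2 dB

SNR ≈ 6.02·N + 1.76 dB = 6.02·24 + 1.76 = 146.24 dB.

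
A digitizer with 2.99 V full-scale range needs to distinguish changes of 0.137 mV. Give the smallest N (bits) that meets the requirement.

15 bits

Number of steps required ≥ 2.99 V / 0.137 mV = 21824.82.
Need 2^N ≥ 21824.82; 2^14 = 16384, 2^15 = 32768.
Minimum N = 15.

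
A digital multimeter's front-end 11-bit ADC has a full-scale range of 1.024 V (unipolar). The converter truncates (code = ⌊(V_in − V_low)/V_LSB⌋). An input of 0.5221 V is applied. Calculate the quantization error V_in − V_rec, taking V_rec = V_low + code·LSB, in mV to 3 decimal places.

0.100 mV

LSB = 1.024/2^11 = 0.500 mV.
Scaled input = 1044.2000 LSBs, so code = 1044.
V_rec = 0 + 1044·0.0005 = 0.522 V.
Difference: 0.0001 V → 0.100 mV.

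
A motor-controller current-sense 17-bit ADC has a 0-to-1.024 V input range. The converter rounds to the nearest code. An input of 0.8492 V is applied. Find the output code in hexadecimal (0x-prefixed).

code 0x1A89A (decimal 108698)

Full-scale span = 1.024 V; LSB = 1.024/2^17 = 7.81 µV.
Input sits at 108697.600 steps above V_low.
Round → code 108698.
In hexadecimal (0x-prefixed): 0x1A89A.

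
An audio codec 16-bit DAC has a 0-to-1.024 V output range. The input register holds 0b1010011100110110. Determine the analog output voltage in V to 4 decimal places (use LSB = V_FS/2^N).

0.6688 V

LSB = 1.024 V / 2^16 = 15.62 µV.
Code 0b1010011100110110 = 42806 decimal.
V_out = 0 + 42806 × 1.5625e-05 V = 0.668844 V.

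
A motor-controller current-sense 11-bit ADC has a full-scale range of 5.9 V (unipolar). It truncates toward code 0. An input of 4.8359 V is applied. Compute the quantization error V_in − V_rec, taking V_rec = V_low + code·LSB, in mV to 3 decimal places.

One LSB is 5.9 V / 2048 = 2.881 mV.
(V_in − V_low)/LSB = (4.8359 − 0)/0.00288086 = 1678.6311 → code 1678 (floor).
Code 1678 maps back to 0 + 1678×0.00288086 V = 4.834082 V.
Difference: 0.00181797 V → 1.818 mV.

1.818 mV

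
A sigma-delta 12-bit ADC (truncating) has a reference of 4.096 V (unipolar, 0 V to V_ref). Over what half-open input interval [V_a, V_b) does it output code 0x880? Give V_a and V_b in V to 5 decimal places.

LSB = 4.096/2^12 = 1.000 mV.
Code 0x880 = 2176 decimal.
V_a = V_low + 2176·LSB = 2.176 V; V_b = V_low + 2177·LSB = 2.177 V.

[2.17600 V, 2.17700 V)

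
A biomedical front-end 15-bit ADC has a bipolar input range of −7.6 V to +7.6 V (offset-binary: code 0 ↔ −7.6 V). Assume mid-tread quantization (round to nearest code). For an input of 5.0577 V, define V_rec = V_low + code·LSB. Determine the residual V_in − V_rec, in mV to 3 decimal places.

0.156 mV

One LSB is 15.2 V / 32768 = 463.87 µV.
Scaled input = 27287.3364 LSBs, so code = 27287.
V_rec = (−7.6) + 27287·0.000463867 = 5.0575439 V.
Error = 5.0577 − 5.0575439 = 0.000156055 V = 0.156 mV.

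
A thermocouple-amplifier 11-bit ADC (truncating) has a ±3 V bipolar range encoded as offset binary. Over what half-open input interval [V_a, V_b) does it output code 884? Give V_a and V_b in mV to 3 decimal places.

[-410.156 mV, -407.227 mV)

LSB = 6/2^11 = 2.930 mV.
V_a = V_low + 884·LSB = -0.410156 V; V_b = V_low + 885·LSB = -0.407227 V.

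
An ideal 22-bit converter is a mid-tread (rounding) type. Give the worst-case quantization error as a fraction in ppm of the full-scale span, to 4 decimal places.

0.1192 ppm

Rounding → worst-case error = ½ LSB = V_FS/2^23, so 1e+06/8388608 = 0.119209 ppm of full scale.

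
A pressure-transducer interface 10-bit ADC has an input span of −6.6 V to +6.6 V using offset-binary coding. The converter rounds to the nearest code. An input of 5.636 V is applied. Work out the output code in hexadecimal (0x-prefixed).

code 0x3B5 (decimal 949)

LSB = 13.2 V / 1024 = 12.891 mV.
(5.636 − (−6.6)) / 0.0128906 = 949.217 LSBs.
Round → code 949.
In hexadecimal (0x-prefixed): 0x3B5.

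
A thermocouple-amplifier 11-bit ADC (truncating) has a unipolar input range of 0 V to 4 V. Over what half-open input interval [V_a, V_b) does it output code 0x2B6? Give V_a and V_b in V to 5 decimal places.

[1.35547 V, 1.35742 V)

LSB = 4/2^11 = 1.953 mV.
Code 0x2B6 = 694 decimal.
V_a = V_low + 694·LSB = 1.35547 V; V_b = V_low + 695·LSB = 1.35742 V.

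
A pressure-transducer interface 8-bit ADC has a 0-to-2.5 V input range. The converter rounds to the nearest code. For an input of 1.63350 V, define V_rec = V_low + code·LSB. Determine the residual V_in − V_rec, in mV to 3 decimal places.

LSB = 2.5/2^8 = 9.766 mV.
(1.63350 − 0)/0.00976562 = 167.2704; round gives code 167.
Reconstructed: 1.6308594 V.
Difference: 0.00264063 V → 2.641 mV.

2.641 mV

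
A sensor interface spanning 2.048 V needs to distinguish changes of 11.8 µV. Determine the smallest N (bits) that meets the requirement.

18 bits

Number of steps required ≥ 2.048 V / 11.8 µV = 173559.32.
Need 2^N ≥ 173559.32; 2^17 = 131072, 2^18 = 262144.
Minimum N = 18.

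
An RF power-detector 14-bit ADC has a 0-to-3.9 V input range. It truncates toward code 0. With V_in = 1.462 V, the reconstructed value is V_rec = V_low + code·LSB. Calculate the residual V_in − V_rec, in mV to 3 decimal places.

Step size: 3.9 V ÷ 2^14 = 238.04 µV.
(V_in − V_low)/LSB = (1.462 − 0)/0.000238037 = 6141.8995 → code 6141 (floor).
Code 6141 maps back to 0 + 6141×0.000238037 V = 1.4617859 V.
Error = 1.462 − 1.4617859 = 0.000214111 V = 0.214 mV.

0.214 mV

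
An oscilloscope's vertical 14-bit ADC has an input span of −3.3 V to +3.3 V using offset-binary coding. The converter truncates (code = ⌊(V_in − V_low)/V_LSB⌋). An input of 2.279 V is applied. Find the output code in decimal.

code 13849

Full-scale span = 6.6 V; LSB = 6.6/2^14 = 402.83 µV.
Input sits at 13849.445 steps above V_low.
Floor → code 13849.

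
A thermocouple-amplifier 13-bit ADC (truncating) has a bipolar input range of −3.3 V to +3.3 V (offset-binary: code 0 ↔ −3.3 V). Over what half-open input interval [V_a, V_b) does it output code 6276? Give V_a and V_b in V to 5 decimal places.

[1.75635 V, 1.75715 V)

LSB = 6.6/2^13 = 0.806 mV.
V_a = V_low + 6276·LSB = 1.75635 V; V_b = V_low + 6277·LSB = 1.75715 V.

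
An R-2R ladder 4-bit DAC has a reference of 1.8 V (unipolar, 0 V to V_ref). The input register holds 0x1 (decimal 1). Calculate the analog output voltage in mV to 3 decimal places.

LSB = 1.8 V / 2^4 = 112.500 mV.
Code 0x1 = 1 decimal.
V_out = 0 + 1 × 0.1125 V = 0.1125 V.
= 112.500 mV.

112.500 mV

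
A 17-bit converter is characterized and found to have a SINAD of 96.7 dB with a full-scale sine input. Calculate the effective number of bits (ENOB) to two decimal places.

ENOB = (SINAD − 1.76) / 6.02 = (96.7 − 1.76)/6.02 = 15.771.

15.77 bits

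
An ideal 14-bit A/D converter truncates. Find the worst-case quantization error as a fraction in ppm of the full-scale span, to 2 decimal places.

Truncating → worst-case error = 1 LSB = V_FS/2^14, so 1e+06/16384 = 61.0352 ppm of full scale.

61.04 ppm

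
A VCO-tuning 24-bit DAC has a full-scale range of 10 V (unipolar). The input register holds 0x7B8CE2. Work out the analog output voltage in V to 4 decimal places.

LSB = 10 V / 2^24 = 0.60 µV.
Code 0x7B8CE2 = 8096994 decimal.
V_out = 0 + 8096994 × 5.96046e-07 V = 4.82618 V.

4.8262 V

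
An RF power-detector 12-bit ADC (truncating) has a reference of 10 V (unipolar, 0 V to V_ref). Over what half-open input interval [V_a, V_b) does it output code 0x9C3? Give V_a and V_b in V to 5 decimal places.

LSB = 10/2^12 = 2.441 mV.
Code 0x9C3 = 2499 decimal.
V_a = V_low + 2499·LSB = 6.10107 V; V_b = V_low + 2500·LSB = 6.10352 V.

[6.10107 V, 6.10352 V)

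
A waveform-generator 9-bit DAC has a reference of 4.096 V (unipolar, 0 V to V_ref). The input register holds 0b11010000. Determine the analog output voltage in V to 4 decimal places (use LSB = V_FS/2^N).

1.6640 V

LSB = 4.096 V / 2^9 = 8.000 mV.
Code 0b11010000 = 208 decimal.
V_out = 0 + 208 × 0.008 V = 1.664 V.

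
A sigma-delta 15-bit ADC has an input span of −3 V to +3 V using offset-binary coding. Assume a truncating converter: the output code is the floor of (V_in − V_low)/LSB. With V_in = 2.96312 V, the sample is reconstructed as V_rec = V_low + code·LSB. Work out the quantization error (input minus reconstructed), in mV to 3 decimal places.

LSB = 6/2^15 = 183.11 µV.
Scaled input = 32566.5860 LSBs, so code = 32566.
V_rec = (−3) + 32566·0.000183105 = 2.9630127 V.
Difference: 0.000107305 V → 0.107 mV.

0.107 mV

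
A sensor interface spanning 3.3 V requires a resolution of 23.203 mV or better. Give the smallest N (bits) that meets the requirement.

Number of steps required ≥ 3.3 V / 23.203 mV = 142.22.
Need 2^N ≥ 142.22; 2^7 = 128, 2^8 = 256.
Minimum N = 8.

8 bits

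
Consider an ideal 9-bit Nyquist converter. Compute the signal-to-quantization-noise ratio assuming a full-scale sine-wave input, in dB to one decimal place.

SNR ≈ 6.02·N + 1.76 dB = 6.02·9 + 1.76 = 55.94 dB.

55.9 dB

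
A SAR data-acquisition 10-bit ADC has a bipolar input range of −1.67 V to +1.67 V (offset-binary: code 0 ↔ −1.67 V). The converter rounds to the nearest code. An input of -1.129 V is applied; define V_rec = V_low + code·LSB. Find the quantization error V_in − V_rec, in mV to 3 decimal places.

LSB = 3.34/2^10 = 3.262 mV.
(-1.129 − (−1.67))/0.00326172 = 165.8635; round gives code 166.
V_rec = (−1.67) + 166·0.00326172 = -1.1285547 V.
Difference: -0.000445313 V → -0.445 mV.

-0.445 mV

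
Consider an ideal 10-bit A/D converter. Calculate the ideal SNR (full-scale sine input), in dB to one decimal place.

SNR ≈ 6.02·N + 1.76 dB = 6.02·10 + 1.76 = 61.96 dB.

62.0 dB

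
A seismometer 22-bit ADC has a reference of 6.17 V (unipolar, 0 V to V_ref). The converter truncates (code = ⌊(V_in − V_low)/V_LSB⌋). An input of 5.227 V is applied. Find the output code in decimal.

With 4194304 levels over 6.17 V, one step is 1.47 µV.
(V_in − V_low)/LSB = (5.227 − 0) / 1.47104e-06 = 3553262.076.
⌊·⌋(3553262.076) = 3553262.

code 3553262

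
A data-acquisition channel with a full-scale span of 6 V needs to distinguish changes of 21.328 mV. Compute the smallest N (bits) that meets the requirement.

9 bits

Number of steps required ≥ 6 V / 21.328 mV = 281.32.
Need 2^N ≥ 281.32; 2^8 = 256, 2^9 = 512.
Minimum N = 9.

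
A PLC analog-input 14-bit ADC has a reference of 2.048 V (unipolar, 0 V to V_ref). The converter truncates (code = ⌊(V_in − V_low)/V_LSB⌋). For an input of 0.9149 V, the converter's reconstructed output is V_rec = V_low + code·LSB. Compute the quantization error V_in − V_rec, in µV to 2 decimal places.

25.00 µV

One LSB is 2.048 V / 16384 = 125.00 µV.
Scaled input = 7319.2000 LSBs, so code = 7319.
Reconstructed: 0.914875 V.
Error = 0.9149 − 0.914875 = 2.5e-05 V = 25.00 µV.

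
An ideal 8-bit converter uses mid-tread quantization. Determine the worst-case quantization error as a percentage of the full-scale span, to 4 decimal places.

Rounding → worst-case error = ½ LSB = V_FS/2^9, so 100/512 = 0.195312 % of full scale.

0.1953 %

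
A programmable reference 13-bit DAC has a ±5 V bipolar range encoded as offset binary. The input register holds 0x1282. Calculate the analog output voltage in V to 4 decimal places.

0.7837 V

LSB = 10 V / 2^13 = 1.221 mV.
Code 0x1282 = 4738 decimal.
V_out = (−5) + 4738 × 0.0012207 V = 0.783691 V.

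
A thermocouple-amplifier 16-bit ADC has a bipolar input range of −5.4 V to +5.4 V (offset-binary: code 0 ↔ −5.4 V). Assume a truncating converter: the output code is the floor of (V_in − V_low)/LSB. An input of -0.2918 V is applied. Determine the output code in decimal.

Full-scale span = 10.8 V; LSB = 10.8/2^16 = 164.79 µV.
(V_in − V_low)/LSB = (-0.2918 − (−5.4)) / 0.000164795 = 30997.314.
⌊·⌋(30997.314) = 30997.

code 30997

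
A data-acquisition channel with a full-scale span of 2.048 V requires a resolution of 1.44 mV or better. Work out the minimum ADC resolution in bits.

11 bits

Number of steps required ≥ 2.048 V / 1.44 mV = 1422.22.
Need 2^N ≥ 1422.22; 2^10 = 1024, 2^11 = 2048.
Minimum N = 11.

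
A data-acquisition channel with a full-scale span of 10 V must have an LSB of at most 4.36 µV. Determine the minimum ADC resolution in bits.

Number of steps required ≥ 10 V / 4.36 µV = 2293577.98.
Need 2^N ≥ 2293577.98; 2^21 = 2097152, 2^22 = 4194304.
Minimum N = 22.

22 bits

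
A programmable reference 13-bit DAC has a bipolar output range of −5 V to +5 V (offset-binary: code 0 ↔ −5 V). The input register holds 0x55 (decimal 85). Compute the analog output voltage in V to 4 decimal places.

LSB = 10 V / 2^13 = 1.221 mV.
Code 0x55 = 85 decimal.
V_out = (−5) + 85 × 0.0012207 V = -4.89624 V.

-4.8962 V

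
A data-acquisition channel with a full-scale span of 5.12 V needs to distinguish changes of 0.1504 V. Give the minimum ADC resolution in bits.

6 bits

Number of steps required ≥ 5.12 V / 0.1504 V = 34.04.
Need 2^N ≥ 34.04; 2^5 = 32, 2^6 = 64.
Minimum N = 6.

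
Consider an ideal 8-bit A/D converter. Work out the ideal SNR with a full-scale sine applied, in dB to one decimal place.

SNR ≈ 6.02·N + 1.76 dB = 6.02·8 + 1.76 = 49.92 dB.

49.9 dB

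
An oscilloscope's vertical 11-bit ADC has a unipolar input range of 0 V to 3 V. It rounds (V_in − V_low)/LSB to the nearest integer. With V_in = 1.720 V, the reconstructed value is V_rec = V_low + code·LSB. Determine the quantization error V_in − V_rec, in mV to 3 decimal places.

Step size: 3 V ÷ 2^11 = 1.465 mV.
(V_in − V_low)/LSB = (1.720 − 0)/0.00146484 = 1174.1867 → code 1174 (round).
Code 1174 maps back to 0 + 1174×0.00146484 V = 1.7197266 V.
Error = 1.720 − 1.7197266 = 0.000273438 V = 0.273 mV.

0.273 mV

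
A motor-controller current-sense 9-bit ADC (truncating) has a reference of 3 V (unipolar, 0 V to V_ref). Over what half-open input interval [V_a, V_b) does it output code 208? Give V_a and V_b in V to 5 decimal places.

LSB = 3/2^9 = 5.859 mV.
V_a = V_low + 208·LSB = 1.21875 V; V_b = V_low + 209·LSB = 1.22461 V.

[1.21875 V, 1.22461 V)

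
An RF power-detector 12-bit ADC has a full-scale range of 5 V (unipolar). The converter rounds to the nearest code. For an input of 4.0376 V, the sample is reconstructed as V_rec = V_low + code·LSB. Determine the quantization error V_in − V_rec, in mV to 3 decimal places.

One LSB is 5 V / 4096 = 1.221 mV.
(4.0376 − 0)/0.0012207 = 3307.6019; round gives code 3308.
Reconstructed: 4.0380859 V.
V_in − V_rec = -0.000485937 V = -0.486 mV.

-0.486 mV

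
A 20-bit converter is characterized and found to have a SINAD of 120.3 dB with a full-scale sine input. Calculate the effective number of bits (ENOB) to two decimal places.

19.69 bits

ENOB = (SINAD − 1.76) / 6.02 = (120.3 − 1.76)/6.02 = 19.691.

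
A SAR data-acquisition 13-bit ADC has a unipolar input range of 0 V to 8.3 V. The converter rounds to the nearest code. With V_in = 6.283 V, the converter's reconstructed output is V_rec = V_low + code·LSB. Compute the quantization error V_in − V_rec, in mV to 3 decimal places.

0.249 mV

One LSB is 8.3 V / 8192 = 1.013 mV.
(V_in − V_low)/LSB = (6.283 − 0)/0.00101318 = 6201.2453 → code 6201 (round).
Code 6201 maps back to 0 + 6201×0.00101318 V = 6.2827515 V.
Difference: 0.000248535 V → 0.249 mV.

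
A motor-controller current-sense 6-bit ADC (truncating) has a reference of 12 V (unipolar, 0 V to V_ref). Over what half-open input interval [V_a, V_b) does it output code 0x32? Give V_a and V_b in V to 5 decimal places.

LSB = 12/2^6 = 187.500 mV.
Code 0x32 = 50 decimal.
V_a = V_low + 50·LSB = 9.375 V; V_b = V_low + 51·LSB = 9.5625 V.

[9.37500 V, 9.56250 V)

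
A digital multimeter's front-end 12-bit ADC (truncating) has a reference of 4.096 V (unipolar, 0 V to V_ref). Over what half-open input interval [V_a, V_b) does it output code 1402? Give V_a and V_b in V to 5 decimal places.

LSB = 4.096/2^12 = 1.000 mV.
V_a = V_low + 1402·LSB = 1.402 V; V_b = V_low + 1403·LSB = 1.403 V.

[1.40200 V, 1.40300 V)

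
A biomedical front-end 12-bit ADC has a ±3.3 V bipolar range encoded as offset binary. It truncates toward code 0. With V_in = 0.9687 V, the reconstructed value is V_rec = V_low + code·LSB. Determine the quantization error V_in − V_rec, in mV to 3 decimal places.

0.292 mV

One LSB is 6.6 V / 4096 = 1.611 mV.
(V_in − V_low)/LSB = (0.9687 − (−3.3))/0.00161133 = 2649.1811 → code 2649 (floor).
V_rec = (−3.3) + 2649·0.00161133 = 0.9684082 V.
Error = 0.9687 − 0.9684082 = 0.000291797 V = 0.292 mV.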